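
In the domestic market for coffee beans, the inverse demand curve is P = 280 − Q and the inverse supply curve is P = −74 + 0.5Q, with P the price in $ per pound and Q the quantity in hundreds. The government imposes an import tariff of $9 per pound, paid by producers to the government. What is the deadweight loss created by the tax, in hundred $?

Deadweight loss = $27 hundred.

Inverting to Q(P) form: Qd = 280 − P; Qs = 2P + 148.
Without the tax, 280 − P = 2P + 148 gives 3P = 132, so P* = $44 and Q* = 236.
With the tax collected from producers, supply shifts: Qs = 2(P − 9) + 148.
Solving gives Q = 230 with consumers paying $50 and producers receiving $41 (the $9 wedge).
Quantity falls by |ΔQ| = |236 − 230| = 6.
DWL = ½ · t · |ΔQ| = ½ · 9 · 6 = $27.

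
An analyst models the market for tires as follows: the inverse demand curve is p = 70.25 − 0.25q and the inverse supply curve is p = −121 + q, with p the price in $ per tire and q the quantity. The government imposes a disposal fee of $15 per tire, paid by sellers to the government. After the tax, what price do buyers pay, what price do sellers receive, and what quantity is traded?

Buyers pay $35; sellers receive $20; quantity = 141.

Inverting to q(p) form: qd = 281 − 4p; qs = p + 121.
Before the tax: set 281 − 4p = p + 121 → p* = $32, q* = 153.
With the tax collected from sellers, supply shifts: qs = (p − 15) + 121.
New equilibrium: buyers pay $35, sellers receive $20, q = 141. (Wedge: pb − ps = 15.)
The less price-elastic side of the market bears the larger share of a per-unit tax.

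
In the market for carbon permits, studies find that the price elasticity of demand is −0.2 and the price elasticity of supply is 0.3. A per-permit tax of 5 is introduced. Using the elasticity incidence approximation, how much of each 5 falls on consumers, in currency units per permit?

Consumers bear ≈ 3 per permit.

Incidence ratio: consumers' share ≈ εs / (εs + |εd|) = 0.3 / (0.3 + 0.2) = 0.6.
So consumers bear ≈ 0.6 × 5 = 3; suppliers bear 2.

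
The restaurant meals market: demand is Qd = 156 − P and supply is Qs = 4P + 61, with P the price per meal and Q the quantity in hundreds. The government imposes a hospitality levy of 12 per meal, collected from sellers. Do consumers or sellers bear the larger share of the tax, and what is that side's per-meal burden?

Consumers bear the larger share: 9.6 per meal.

Before the tax: set 156 − P = 4P + 61 → P* = 19, Q* = 137.
With the tax collected from sellers, supply shifts: Qs = 4(P − 12) + 61.
Solving gives Q = 127.4 with consumers paying 28.6 and sellers receiving 16.6 (the 12 wedge).
Per-meal burden: consumers 9.6, sellers 2.4.
Consumers take the larger share because demand is less price-elastic here (demand slope 1 vs supply slope 4).
The less price-elastic side of the market bears the larger share of a per-unit tax.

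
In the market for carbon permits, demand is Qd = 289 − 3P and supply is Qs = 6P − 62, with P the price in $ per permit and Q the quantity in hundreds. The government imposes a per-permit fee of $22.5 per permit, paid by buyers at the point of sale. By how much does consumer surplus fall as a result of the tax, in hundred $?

Without the tax, 289 − 3P = 6P − 62 gives 9P = 351, so P* = $39 and Q* = 172.
With the tax collected from buyers, demand (in seller-price terms) shifts: Qd = 289 − 3(P + 22.5).
New equilibrium: buyers pay $54, producers receive $31.5, Q = 127. (Wedge: Pb − Ps = 22.5.)
ΔCS is the trapezoid between Q = 127 and Q = 172 of height $15: ½ · (172 + 127) · 15 = $2242.5.

Consumer surplus falls by $2242.5 hundred.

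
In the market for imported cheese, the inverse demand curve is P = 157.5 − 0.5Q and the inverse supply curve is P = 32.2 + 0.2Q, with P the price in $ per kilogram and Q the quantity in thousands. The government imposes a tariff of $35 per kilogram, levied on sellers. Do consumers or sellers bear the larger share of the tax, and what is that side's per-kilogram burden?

Rewrite in direct form: Qd = 315 − 2P and Qs = 5P − 161.
Without the tax, 315 − 2P = 5P − 161 gives 7P = 476, so P* = $68 and Q* = 179.
With the tax collected from sellers, supply shifts: Qs = 5(P − 35) − 161.
New equilibrium: consumers pay $93, sellers receive $58, Q = 129. (Wedge: Pb − Ps = 35.)
Per-kilogram burden: consumers $25, sellers $10.
Consumers take the larger share because demand is less price-elastic here (demand slope 2 vs supply slope 5).
The less price-elastic side of the market bears the larger share of a per-unit tax.

Consumers bear the larger share: $25 per kilogram.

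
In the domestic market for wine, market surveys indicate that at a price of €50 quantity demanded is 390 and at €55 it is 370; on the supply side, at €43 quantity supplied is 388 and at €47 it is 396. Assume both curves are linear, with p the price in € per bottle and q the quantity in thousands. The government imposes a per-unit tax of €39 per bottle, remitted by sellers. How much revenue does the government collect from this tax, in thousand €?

Tax revenue = €13494 thousand.

Demand slope: (370 − 390)/(55 − 50) = -4, so qd = 590 − 4p.
Supply slope: (396 − 388)/(47 − 43) = 2, so qs = 2p + 302.
Without the tax, 590 − 4p = 2p + 302 gives 6p = 288, so p* = €48 and q* = 398.
With the tax collected from sellers, supply shifts: qs = 2(p − 39) + 302.
New equilibrium: buyers pay €61, sellers receive €22, q = 346. (Wedge: pb − ps = 39.)
Revenue = t · Q = 39 · 346 = €13494.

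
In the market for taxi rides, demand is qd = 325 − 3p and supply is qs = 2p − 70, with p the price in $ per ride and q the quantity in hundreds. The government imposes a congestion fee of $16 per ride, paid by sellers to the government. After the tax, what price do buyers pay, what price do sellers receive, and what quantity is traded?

Before the tax: set 325 − 3p = 2p − 70 → p* = $79, q* = 88.
With the tax collected from sellers, supply shifts: qs = 2(p − 16) − 70.
New equilibrium: buyers pay $85.4, sellers receive $69.4, q = 68.8. (Wedge: pb − ps = 16.)

Buyers pay $85.4; sellers receive $69.4; quantity = 68.8.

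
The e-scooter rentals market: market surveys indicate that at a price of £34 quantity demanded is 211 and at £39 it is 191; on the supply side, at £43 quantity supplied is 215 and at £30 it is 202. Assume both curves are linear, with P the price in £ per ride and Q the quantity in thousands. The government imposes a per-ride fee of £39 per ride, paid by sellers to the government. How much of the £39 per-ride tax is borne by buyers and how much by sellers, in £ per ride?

Demand slope: (191 − 211)/(39 − 34) = -4, so Qd = 347 − 4P.
Supply slope: (202 − 215)/(30 − 43) = 1, so Qs = P + 172.
Before the tax: set 347 − 4P = P + 172 → P* = £35, Q* = 207.
With the tax collected from sellers, supply shifts: Qs = (P − 39) + 172.
Solving gives Q = 175.8 with buyers paying £42.8 and sellers receiving £3.8 (the £39 wedge).
Burden on buyers: £7.8; on sellers: £31.2. (They sum to £39.)
The less price-elastic side of the market bears the larger share of a per-unit tax.

Buyers bear £7.8 per ride; sellers bear £31.2 per ride.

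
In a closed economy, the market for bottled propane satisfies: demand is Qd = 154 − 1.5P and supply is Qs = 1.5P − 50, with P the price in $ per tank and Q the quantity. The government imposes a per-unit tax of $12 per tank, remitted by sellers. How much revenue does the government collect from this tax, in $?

Tax revenue = $516.

Without the tax, 154 − 1.5P = 1.5P − 50 gives 3P = 204, so P* = $68 and Q* = 52.
With the tax collected from sellers, supply shifts: Qs = 1.5(P − 12) − 50.
Solving gives Q = 43 with buyers paying $74 and sellers receiving $62 (the $12 wedge).
Revenue = t · Q = 12 · 43 = $516.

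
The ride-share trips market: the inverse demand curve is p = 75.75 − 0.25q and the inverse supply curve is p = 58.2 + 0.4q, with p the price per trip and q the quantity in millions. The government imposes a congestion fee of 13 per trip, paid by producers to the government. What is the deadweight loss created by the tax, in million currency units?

Inverting to q(p) form: qd = 303 − 4p; qs = 2.5p − 145.5.
Before the tax: set 303 − 4p = 2.5p − 145.5 → p* = 69, q* = 27.
With the tax collected from producers, supply shifts: qs = 2.5(p − 13) − 145.5.
Solving gives q = 7 with buyers paying 74 and producers receiving 61 (the 13 wedge).
Quantity falls by |ΔQ| = |27 − 7| = 20.
DWL = ½ · t · |ΔQ| = ½ · 13 · 20 = 130.

Deadweight loss = 130 million.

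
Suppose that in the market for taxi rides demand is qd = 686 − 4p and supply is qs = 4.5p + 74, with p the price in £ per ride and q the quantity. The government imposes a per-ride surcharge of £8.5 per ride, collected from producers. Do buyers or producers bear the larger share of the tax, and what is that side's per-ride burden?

Without the tax, 686 − 4p = 4.5p + 74 gives 8.5p = 612, so p* = £72 and q* = 398.
With the tax collected from producers, supply shifts: qs = 4.5(p − 8.5) + 74.
Solving gives q = 380 with buyers paying £76.5 and producers receiving £68 (the £8.5 wedge).
Per-ride burden: buyers £4.5, producers £4.
Buyers take the larger share because demand is less price-elastic here (demand slope 4 vs supply slope 4.5).
The less price-elastic side of the market bears the larger share of a per-unit tax.

Buyers bear the larger share: £4.5 per ride.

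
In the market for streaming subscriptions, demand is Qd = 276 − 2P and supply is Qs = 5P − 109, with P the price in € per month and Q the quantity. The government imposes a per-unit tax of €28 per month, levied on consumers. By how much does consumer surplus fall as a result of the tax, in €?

Before the tax: set 276 − 2P = 5P − 109 → P* = €55, Q* = 166.
With the tax collected from consumers, demand (in seller-price terms) shifts: Qd = 276 − 2(P + 28).
Solving gives Q = 126 with consumers paying €75 and producers receiving €47 (the €28 wedge).
ΔCS is the trapezoid between Q = 126 and Q = 166 of height €20: ½ · (166 + 126) · 20 = €2920.

Consumer surplus falls by €2920.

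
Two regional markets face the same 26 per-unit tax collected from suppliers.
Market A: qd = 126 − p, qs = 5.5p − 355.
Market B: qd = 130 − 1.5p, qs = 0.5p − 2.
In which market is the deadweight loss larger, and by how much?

Market A: pre-tax p* = 74, q* = 52; post-tax q = 30; deadweight loss = 286.
Market B: pre-tax p* = 66, q* = 31; post-tax q = 21.25; deadweight loss = 126.75.
Difference: 286 vs 126.75 → market A is larger by 159.25.

Market A, by 159.25.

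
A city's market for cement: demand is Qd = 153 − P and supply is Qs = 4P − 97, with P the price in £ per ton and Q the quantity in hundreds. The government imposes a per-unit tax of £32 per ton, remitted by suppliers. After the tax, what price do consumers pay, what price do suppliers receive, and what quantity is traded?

Before the tax: set 153 − P = 4P − 97 → P* = £50, Q* = 103.
With the tax collected from suppliers, supply shifts: Qs = 4(P − 32) − 97.
Solving gives Q = 77.4 with consumers paying £75.6 and suppliers receiving £43.6 (the £32 wedge).
The less price-elastic side of the market bears the larger share of a per-unit tax.

Consumers pay £75.6; suppliers receive £43.6; quantity = 77.4.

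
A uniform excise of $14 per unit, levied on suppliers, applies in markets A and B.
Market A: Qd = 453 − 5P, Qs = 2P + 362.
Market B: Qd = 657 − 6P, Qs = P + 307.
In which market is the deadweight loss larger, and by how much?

Market A, by $56.

Market A: pre-tax P* = $13, Q* = 388; post-tax Q = 368; deadweight loss = $140.
Market B: pre-tax P* = $50, Q* = 357; post-tax Q = 345; deadweight loss = $84.
Difference: $140 vs $84 → market A is larger by $56.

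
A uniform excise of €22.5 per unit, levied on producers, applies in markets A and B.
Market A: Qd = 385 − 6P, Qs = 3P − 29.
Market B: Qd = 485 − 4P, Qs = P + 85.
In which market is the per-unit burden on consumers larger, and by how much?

Market A, by €3.

Market A: pre-tax P* = €46, Q* = 109; post-tax Q = 64; per-unit burden on consumers = €7.5.
Market B: pre-tax P* = €80, Q* = 165; post-tax Q = 147; per-unit burden on consumers = €4.5.
Difference: €7.5 vs €4.5 → market A is larger by €3.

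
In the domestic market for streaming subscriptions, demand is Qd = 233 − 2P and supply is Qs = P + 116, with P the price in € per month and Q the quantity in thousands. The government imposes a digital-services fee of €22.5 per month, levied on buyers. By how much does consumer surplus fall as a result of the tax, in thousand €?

Consumer surplus falls by €1106.25 thousand.

Without the tax, 233 − 2P = P + 116 gives 3P = 117, so P* = €39 and Q* = 155.
With the tax collected from buyers, demand (in seller-price terms) shifts: Qd = 233 − 2(P + 22.5).
Solving gives Q = 140 with buyers paying €46.5 and producers receiving €24 (the €22.5 wedge).
ΔCS is the trapezoid between Q = 140 and Q = 155 of height €7.5: ½ · (155 + 140) · 7.5 = €1106.25.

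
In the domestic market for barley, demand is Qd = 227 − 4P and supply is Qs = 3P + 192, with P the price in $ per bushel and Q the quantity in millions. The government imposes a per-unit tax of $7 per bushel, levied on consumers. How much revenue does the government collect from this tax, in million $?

Without the tax, 227 − 4P = 3P + 192 gives 7P = 35, so P* = $5 and Q* = 207.
With the tax collected from consumers, demand (in seller-price terms) shifts: Qd = 227 − 4(P + 7).
Solving gives Q = 195 with consumers paying $8 and suppliers receiving $1 (the $7 wedge).
Revenue = t · Q = 7 · 195 = $1365.

Tax revenue = $1365 million.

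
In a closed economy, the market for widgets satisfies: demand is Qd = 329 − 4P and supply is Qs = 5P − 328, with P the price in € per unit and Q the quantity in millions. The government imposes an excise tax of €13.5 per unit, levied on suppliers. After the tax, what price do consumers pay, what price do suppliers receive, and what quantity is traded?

Without the tax, 329 − 4P = 5P − 328 gives 9P = 657, so P* = €73 and Q* = 37.
With the tax collected from suppliers, supply shifts: Qs = 5(P − 13.5) − 328.
New equilibrium: consumers pay €80.5, suppliers receive €67, Q = 7. (Wedge: Pb − Ps = 13.5.)
The less price-elastic side of the market bears the larger share of a per-unit tax.

Consumers pay €80.5; suppliers receive €67; quantity = 7.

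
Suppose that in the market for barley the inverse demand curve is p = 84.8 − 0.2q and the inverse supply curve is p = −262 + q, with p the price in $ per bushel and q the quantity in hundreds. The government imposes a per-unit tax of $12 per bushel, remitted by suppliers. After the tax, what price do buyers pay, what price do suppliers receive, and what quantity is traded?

Buyers pay $29; suppliers receive $17; quantity = 279.

Rewrite in direct form: qd = 424 − 5p and qs = p + 262.
Before the tax: set 424 − 5p = p + 262 → p* = $27, q* = 289.
With the tax collected from suppliers, supply shifts: qs = (p − 12) + 262.
New equilibrium: buyers pay $29, suppliers receive $17, q = 279. (Wedge: pb − ps = 12.)
The less price-elastic side of the market bears the larger share of a per-unit tax.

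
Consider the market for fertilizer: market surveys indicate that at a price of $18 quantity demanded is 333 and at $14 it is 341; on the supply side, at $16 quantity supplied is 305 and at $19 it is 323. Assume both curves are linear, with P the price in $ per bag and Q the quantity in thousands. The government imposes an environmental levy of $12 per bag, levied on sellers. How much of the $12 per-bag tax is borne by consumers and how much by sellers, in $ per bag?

Consumers bear $9 per bag; sellers bear $3 per bag.

Demand slope: (341 − 333)/(14 − 18) = -2, so Qd = 369 − 2P.
Supply slope: (323 − 305)/(19 − 16) = 6, so Qs = 6P + 209.
Without the tax, 369 − 2P = 6P + 209 gives 8P = 160, so P* = $20 and Q* = 329.
With the tax collected from sellers, supply shifts: Qs = 6(P − 12) + 209.
New equilibrium: consumers pay $29, sellers receive $17, Q = 311. (Wedge: Pb − Ps = 12.)
Burden on consumers: $9; on sellers: $3. (They sum to $12.)
The less price-elastic side of the market bears the larger share of a per-unit tax.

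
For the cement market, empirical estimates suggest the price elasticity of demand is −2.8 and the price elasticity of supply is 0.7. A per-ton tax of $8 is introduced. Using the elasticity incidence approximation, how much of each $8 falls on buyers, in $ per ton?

Buyers bear ≈ $1.6 per ton.

Incidence ratio: buyers' share ≈ εs / (εs + |εd|) = 0.7 / (0.7 + 2.8) = 0.2.
So buyers bear ≈ 0.2 × $8 = $1.6; producers bear $6.4.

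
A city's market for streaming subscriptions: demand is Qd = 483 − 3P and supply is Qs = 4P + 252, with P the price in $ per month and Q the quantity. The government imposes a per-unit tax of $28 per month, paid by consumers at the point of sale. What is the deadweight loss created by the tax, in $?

Deadweight loss = $672.

Before the tax: set 483 − 3P = 4P + 252 → P* = $33, Q* = 384.
With the tax collected from consumers, demand (in seller-price terms) shifts: Qd = 483 − 3(P + 28).
Solving gives Q = 336 with consumers paying $49 and producers receiving $21 (the $28 wedge).
Quantity falls by |ΔQ| = |384 − 336| = 48.
DWL = ½ · t · |ΔQ| = ½ · 28 · 48 = $672.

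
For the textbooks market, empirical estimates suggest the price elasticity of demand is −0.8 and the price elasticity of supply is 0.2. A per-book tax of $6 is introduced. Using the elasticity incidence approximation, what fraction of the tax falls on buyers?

Buyers' share ≈ 0.2.

Incidence ratio: buyers' share ≈ εs / (εs + |εd|) = 0.2 / (0.2 + 0.8) = 0.2.
Supply is the less elastic side, so buyers bear the smaller share.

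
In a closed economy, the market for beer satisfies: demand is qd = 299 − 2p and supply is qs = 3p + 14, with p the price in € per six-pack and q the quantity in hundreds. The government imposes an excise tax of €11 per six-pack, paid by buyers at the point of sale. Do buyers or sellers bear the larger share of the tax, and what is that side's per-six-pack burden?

Buyers bear the larger share: €6.6 per six-pack.

Without the tax, 299 − 2p = 3p + 14 gives 5p = 285, so p* = €57 and q* = 185.
With the tax collected from buyers, demand (in seller-price terms) shifts: qd = 299 − 2(p + 11).
New equilibrium: buyers pay €63.6, sellers receive €52.6, q = 171.8. (Wedge: pb − ps = 11.)
Per-six-pack burden: buyers €6.6, sellers €4.4.
Buyers take the larger share because demand is less price-elastic here (demand slope 2 vs supply slope 3).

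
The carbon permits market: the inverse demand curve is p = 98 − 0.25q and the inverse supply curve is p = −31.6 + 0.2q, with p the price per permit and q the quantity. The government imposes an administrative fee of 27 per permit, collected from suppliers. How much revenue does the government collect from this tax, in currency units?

Tax revenue = 6156.

Rewrite in direct form: qd = 392 − 4p and qs = 5p + 158.
Without the tax, 392 − 4p = 5p + 158 gives 9p = 234, so p* = 26 and q* = 288.
With the tax collected from suppliers, supply shifts: qs = 5(p − 27) + 158.
Solving gives q = 228 with consumers paying 41 and suppliers receiving 14 (the 27 wedge).
Revenue = t · Q = 27 · 228 = 6156.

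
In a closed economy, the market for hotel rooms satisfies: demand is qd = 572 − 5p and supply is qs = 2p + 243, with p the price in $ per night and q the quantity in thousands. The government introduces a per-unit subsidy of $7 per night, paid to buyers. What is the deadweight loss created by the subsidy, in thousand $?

Deadweight loss = $35 thousand.

Without the subsidy, 572 − 5p = 2p + 243 gives 7p = 329, so p* = $47 and q* = 337.
With a per-unit subsidy paid to buyers, each effectively pays p − 7, so demand becomes qd = 572 − 5(p − 7).
New equilibrium: buyers pay $45, sellers receive $52, q = 347. (Wedge: pb − ps = −7.)
Quantity rises by |ΔQ| = |337 − 347| = 10.
DWL = ½ · t · |ΔQ| = ½ · 7 · 10 = $35.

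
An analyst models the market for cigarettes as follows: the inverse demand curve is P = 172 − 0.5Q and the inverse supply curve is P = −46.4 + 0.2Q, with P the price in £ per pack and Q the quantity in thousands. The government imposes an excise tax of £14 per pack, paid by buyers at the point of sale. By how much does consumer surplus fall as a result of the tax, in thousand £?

Consumer surplus falls by £3020 thousand.

Inverting to Q(P) form: Qd = 344 − 2P; Qs = 5P + 232.
Without the tax, 344 − 2P = 5P + 232 gives 7P = 112, so P* = £16 and Q* = 312.
With the tax collected from buyers, demand (in seller-price terms) shifts: Qd = 344 − 2(P + 14).
Solving gives Q = 292 with buyers paying £26 and sellers receiving £12 (the £14 wedge).
ΔCS is the trapezoid between Q = 292 and Q = 312 of height £10: ½ · (312 + 292) · 10 = £3020.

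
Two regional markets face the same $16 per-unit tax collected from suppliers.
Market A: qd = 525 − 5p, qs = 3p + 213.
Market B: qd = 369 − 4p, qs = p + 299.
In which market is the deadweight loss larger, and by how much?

Market A, by $137.6.

Market A: pre-tax p* = $39, q* = 330; post-tax q = 300; deadweight loss = $240.
Market B: pre-tax p* = $14, q* = 313; post-tax q = 300.2; deadweight loss = $102.4.
Difference: $240 vs $102.4 → market A is larger by $137.6.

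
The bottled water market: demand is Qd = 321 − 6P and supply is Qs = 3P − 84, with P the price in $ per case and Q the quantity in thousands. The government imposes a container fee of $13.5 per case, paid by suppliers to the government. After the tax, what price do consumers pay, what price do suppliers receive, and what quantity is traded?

Before the tax: set 321 − 6P = 3P − 84 → P* = $45, Q* = 51.
With the tax collected from suppliers, supply shifts: Qs = 3(P − 13.5) − 84.
New equilibrium: consumers pay $49.5, suppliers receive $36, Q = 24. (Wedge: Pb − Ps = 13.5.)
The less price-elastic side of the market bears the larger share of a per-unit tax.

Consumers pay $49.5; suppliers receive $36; quantity = 24.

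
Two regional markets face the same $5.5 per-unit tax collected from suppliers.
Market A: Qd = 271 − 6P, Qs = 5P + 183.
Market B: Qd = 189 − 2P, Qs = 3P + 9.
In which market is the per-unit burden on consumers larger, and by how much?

Market A: pre-tax P* = $8, Q* = 223; post-tax Q = 208; per-unit burden on consumers = $2.5.
Market B: pre-tax P* = $36, Q* = 117; post-tax Q = 110.4; per-unit burden on consumers = $3.3.
Difference: $2.5 vs $3.3 → market B is larger by $0.8.

Market B, by $0.8.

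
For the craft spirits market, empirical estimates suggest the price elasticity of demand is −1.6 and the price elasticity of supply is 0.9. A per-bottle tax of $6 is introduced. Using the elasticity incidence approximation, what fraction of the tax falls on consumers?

Consumers' share ≈ 0.36.

Incidence ratio: consumers' share ≈ εs / (εs + |εd|) = 0.9 / (0.9 + 1.6) = 0.36.
Supply is the less elastic side, so consumers bear the smaller share.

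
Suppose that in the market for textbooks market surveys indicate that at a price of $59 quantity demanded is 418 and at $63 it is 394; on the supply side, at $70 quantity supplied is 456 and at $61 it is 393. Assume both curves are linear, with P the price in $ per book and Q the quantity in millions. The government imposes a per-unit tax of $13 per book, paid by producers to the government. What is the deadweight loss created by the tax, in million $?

Demand slope: (394 − 418)/(63 − 59) = -6, so Qd = 772 − 6P.
Supply slope: (393 − 456)/(61 − 70) = 7, so Qs = 7P − 34.
Without the tax, 772 − 6P = 7P − 34 gives 13P = 806, so P* = $62 and Q* = 400.
With the tax collected from producers, supply shifts: Qs = 7(P − 13) − 34.
Solving gives Q = 358 with buyers paying $69 and producers receiving $56 (the $13 wedge).
Quantity falls by |ΔQ| = |400 − 358| = 42.
DWL = ½ · t · |ΔQ| = ½ · 13 · 42 = $273.

Deadweight loss = $273 million.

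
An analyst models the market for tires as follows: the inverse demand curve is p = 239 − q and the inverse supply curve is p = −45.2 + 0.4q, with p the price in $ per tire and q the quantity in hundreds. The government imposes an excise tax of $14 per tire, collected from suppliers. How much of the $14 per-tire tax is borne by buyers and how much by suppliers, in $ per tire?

Buyers bear $10 per tire; suppliers bear $4 per tire.

Inverting to q(p) form: qd = 239 − p; qs = 2.5p + 113.
Before the tax: set 239 − p = 2.5p + 113 → p* = $36, q* = 203.
With the tax collected from suppliers, supply shifts: qs = 2.5(p − 14) + 113.
New equilibrium: buyers pay $46, suppliers receive $32, q = 193. (Wedge: pb − ps = 14.)
Burden on buyers: $10; on suppliers: $4. (They sum to $14.)
The less price-elastic side of the market bears the larger share of a per-unit tax.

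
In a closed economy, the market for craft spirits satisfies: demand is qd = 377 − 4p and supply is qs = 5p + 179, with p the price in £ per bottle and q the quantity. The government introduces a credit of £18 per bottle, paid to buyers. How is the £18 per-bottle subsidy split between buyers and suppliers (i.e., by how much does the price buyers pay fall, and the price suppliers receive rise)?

Before the subsidy: set 377 − 4p = 5p + 179 → p* = £22, q* = 289.
With a per-unit subsidy paid to buyers, each effectively pays p − 18, so demand becomes qd = 377 − 4(p − 18).
New equilibrium: buyers pay £12, suppliers receive £30, q = 329. (Wedge: pb − ps = −18.)
Gain to buyers: £10; to suppliers: £8. (They sum to £18.)

Buyers gain £10 per bottle; suppliers gain £8 per bottle.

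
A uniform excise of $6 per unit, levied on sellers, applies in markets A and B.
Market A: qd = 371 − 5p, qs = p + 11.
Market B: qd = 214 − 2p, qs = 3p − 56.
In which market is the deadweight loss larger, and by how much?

Market B, by $6.6.

Market A: pre-tax p* = $60, q* = 71; post-tax q = 66; deadweight loss = $15.
Market B: pre-tax p* = $54, q* = 106; post-tax q = 98.8; deadweight loss = $21.6.
Difference: $15 vs $21.6 → market B is larger by $6.6.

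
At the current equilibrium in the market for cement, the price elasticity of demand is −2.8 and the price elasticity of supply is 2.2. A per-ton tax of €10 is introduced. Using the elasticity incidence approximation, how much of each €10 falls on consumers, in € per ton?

Incidence ratio: consumers' share ≈ εs / (εs + |εd|) = 2.2 / (2.2 + 2.8) = 0.44.
So consumers bear ≈ 0.44 × €10 = €4.4; sellers bear €5.6.

Consumers bear ≈ €4.4 per ton.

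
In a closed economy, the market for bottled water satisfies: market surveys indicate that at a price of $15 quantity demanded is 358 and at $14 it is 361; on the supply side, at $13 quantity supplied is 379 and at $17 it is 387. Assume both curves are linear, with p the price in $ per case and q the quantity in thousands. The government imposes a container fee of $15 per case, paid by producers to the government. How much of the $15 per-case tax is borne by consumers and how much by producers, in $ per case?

Demand slope: (361 − 358)/(14 − 15) = -3, so qd = 403 − 3p.
Supply slope: (387 − 379)/(17 − 13) = 2, so qs = 2p + 353.
Without the tax, 403 − 3p = 2p + 353 gives 5p = 50, so p* = $10 and q* = 373.
With the tax collected from producers, supply shifts: qs = 2(p − 15) + 353.
New equilibrium: consumers pay $16, producers receive $1, q = 355. (Wedge: pb − ps = 15.)
Burden on consumers: $6; on producers: $9. (They sum to $15.)
The less price-elastic side of the market bears the larger share of a per-unit tax.

Consumers bear $6 per case; producers bear $9 per case.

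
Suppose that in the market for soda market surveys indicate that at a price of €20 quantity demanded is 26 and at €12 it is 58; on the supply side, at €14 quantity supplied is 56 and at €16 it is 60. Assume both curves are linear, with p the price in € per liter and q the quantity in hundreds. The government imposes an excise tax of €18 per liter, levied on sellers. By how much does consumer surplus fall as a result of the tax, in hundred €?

Demand slope: (58 − 26)/(12 − 20) = -4, so qd = 106 − 4p.
Supply slope: (60 − 56)/(16 − 14) = 2, so qs = 2p + 28.
Without the tax, 106 − 4p = 2p + 28 gives 6p = 78, so p* = €13 and q* = 54.
With the tax collected from sellers, supply shifts: qs = 2(p − 18) + 28.
New equilibrium: consumers pay €19, sellers receive €1, q = 30. (Wedge: pb − ps = 18.)
ΔCS is the trapezoid between Q = 30 and Q = 54 of height €6: ½ · (54 + 30) · 6 = €252.

Consumer surplus falls by €252 hundred.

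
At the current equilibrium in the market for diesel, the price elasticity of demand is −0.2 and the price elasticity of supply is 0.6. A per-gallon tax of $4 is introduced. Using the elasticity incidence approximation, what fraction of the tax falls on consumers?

Incidence ratio: consumers' share ≈ εs / (εs + |εd|) = 0.6 / (0.6 + 0.2) = 0.75.
Supply is the more elastic side, so consumers bear the larger share.

Consumers' share ≈ 0.75.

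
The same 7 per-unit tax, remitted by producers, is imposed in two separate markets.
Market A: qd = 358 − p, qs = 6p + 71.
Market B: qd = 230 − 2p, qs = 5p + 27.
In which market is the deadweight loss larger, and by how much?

Market B, by 14.

Market A: pre-tax p* = 41, q* = 317; post-tax q = 311; deadweight loss = 21.
Market B: pre-tax p* = 29, q* = 172; post-tax q = 162; deadweight loss = 35.
Difference: 21 vs 35 → market B is larger by 14.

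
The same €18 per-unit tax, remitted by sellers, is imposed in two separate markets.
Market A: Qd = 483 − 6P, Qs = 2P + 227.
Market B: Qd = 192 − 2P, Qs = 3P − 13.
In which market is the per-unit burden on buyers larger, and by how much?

Market B, by €6.3.

Market A: pre-tax P* = €32, Q* = 291; post-tax Q = 264; per-unit burden on buyers = €4.5.
Market B: pre-tax P* = €41, Q* = 110; post-tax Q = 88.4; per-unit burden on buyers = €10.8.
Difference: €4.5 vs €10.8 → market B is larger by €6.3.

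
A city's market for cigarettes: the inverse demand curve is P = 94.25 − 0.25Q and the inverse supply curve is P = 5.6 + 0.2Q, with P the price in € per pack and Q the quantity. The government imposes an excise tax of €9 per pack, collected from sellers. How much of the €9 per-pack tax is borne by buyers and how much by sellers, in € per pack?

Buyers bear €5 per pack; sellers bear €4 per pack.

Inverting to Q(P) form: Qd = 377 − 4P; Qs = 5P − 28.
Without the tax, 377 − 4P = 5P − 28 gives 9P = 405, so P* = €45 and Q* = 197.
With the tax collected from sellers, supply shifts: Qs = 5(P − 9) − 28.
New equilibrium: buyers pay €50, sellers receive €41, Q = 177. (Wedge: Pb − Ps = 9.)
Burden on buyers: €5; on sellers: €4. (They sum to €9.)
The less price-elastic side of the market bears the larger share of a per-unit tax.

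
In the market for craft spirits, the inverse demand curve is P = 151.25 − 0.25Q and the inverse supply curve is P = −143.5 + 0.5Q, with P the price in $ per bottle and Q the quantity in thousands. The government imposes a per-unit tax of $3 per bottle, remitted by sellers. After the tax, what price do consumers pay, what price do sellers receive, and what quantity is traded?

Inverting to Q(P) form: Qd = 605 − 4P; Qs = 2P + 287.
Without the tax, 605 − 4P = 2P + 287 gives 6P = 318, so P* = $53 and Q* = 393.
With the tax collected from sellers, supply shifts: Qs = 2(P − 3) + 287.
Solving gives Q = 389 with consumers paying $54 and sellers receiving $51 (the $3 wedge).

Consumers pay $54; sellers receive $51; quantity = 389.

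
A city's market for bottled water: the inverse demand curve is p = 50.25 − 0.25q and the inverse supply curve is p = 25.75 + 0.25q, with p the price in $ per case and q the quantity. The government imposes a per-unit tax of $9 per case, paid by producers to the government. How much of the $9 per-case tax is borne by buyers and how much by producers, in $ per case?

Buyers bear $4.5 per case; producers bear $4.5 per case.

Rewrite in direct form: qd = 201 − 4p and qs = 4p − 103.
Without the tax, 201 − 4p = 4p − 103 gives 8p = 304, so p* = $38 and q* = 49.
With the tax collected from producers, supply shifts: qs = 4(p − 9) − 103.
Solving gives q = 31 with buyers paying $42.5 and producers receiving $33.5 (the $9 wedge).
Burden on buyers: $4.5; on producers: $4.5. (They sum to $9.)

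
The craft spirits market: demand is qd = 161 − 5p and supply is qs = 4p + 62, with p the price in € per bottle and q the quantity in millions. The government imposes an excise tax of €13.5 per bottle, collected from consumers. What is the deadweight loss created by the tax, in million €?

Deadweight loss = €202.5 million.

Without the tax, 161 − 5p = 4p + 62 gives 9p = 99, so p* = €11 and q* = 106.
With the tax collected from consumers, demand (in seller-price terms) shifts: qd = 161 − 5(p + 13.5).
New equilibrium: consumers pay €17, producers receive €3.5, q = 76. (Wedge: pb − ps = 13.5.)
Quantity falls by |ΔQ| = |106 − 76| = 30.
DWL = ½ · t · |ΔQ| = ½ · 13.5 · 30 = €202.5.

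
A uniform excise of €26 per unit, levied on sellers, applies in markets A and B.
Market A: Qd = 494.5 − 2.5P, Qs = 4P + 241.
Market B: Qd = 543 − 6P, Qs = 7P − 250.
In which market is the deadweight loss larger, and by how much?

Market B, by €572.

Market A: pre-tax P* = €39, Q* = 397; post-tax Q = 357; deadweight loss = €520.
Market B: pre-tax P* = €61, Q* = 177; post-tax Q = 93; deadweight loss = €1092.
Difference: €520 vs €1092 → market B is larger by €572.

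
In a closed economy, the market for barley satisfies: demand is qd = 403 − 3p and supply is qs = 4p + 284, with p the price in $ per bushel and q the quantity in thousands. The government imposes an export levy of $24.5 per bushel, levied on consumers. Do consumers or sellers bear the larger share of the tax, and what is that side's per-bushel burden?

Before the tax: set 403 − 3p = 4p + 284 → p* = $17, q* = 352.
With the tax collected from consumers, demand (in seller-price terms) shifts: qd = 403 − 3(p + 24.5).
Solving gives q = 310 with consumers paying $31 and sellers receiving $6.5 (the $24.5 wedge).
Per-bushel burden: consumers $14, sellers $10.5.
Consumers take the larger share because demand is less price-elastic here (demand slope 3 vs supply slope 4).
The less price-elastic side of the market bears the larger share of a per-unit tax.

Consumers bear the larger share: $14 per bushel.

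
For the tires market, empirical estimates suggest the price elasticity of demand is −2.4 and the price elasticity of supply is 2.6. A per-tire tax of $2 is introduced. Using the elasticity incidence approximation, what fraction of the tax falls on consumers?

Consumers' share ≈ 0.52.

Incidence ratio: consumers' share ≈ εs / (εs + |εd|) = 2.6 / (2.6 + 2.4) = 0.52.
Supply is the more elastic side, so consumers bear the larger share.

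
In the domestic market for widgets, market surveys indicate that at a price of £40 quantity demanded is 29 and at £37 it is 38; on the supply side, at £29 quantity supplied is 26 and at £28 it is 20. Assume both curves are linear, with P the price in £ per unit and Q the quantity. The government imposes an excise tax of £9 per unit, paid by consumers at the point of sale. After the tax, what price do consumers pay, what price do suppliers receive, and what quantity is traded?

Consumers pay £39; suppliers receive £30; quantity = 32.

Demand slope: (38 − 29)/(37 − 40) = -3, so Qd = 149 − 3P.
Supply slope: (20 − 26)/(28 − 29) = 6, so Qs = 6P − 148.
Without the tax, 149 − 3P = 6P − 148 gives 9P = 297, so P* = £33 and Q* = 50.
With the tax collected from consumers, demand (in seller-price terms) shifts: Qd = 149 − 3(P + 9).
Solving gives Q = 32 with consumers paying £39 and suppliers receiving £30 (the £9 wedge).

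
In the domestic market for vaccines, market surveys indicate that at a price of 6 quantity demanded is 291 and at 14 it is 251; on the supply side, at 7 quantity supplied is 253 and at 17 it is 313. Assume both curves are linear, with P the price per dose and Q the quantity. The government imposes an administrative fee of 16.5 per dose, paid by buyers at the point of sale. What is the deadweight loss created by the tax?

Deadweight loss = 371.25.

Demand slope: (251 − 291)/(14 − 6) = -5, so Qd = 321 − 5P.
Supply slope: (313 − 253)/(17 − 7) = 6, so Qs = 6P + 211.
Before the tax: set 321 − 5P = 6P + 211 → P* = 10, Q* = 271.
With the tax collected from buyers, demand (in seller-price terms) shifts: Qd = 321 − 5(P + 16.5).
New equilibrium: buyers pay 19, sellers receive 2.5, Q = 226. (Wedge: Pb − Ps = 16.5.)
Quantity falls by |ΔQ| = |271 − 226| = 45.
DWL = ½ · t · |ΔQ| = ½ · 16.5 · 45 = 371.25.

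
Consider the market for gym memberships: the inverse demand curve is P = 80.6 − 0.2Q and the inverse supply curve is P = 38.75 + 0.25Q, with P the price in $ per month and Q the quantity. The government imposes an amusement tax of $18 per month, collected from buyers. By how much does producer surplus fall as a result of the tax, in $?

Producer surplus falls by $730.

Inverting to Q(P) form: Qd = 403 − 5P; Qs = 4P − 155.
Without the tax, 403 − 5P = 4P − 155 gives 9P = 558, so P* = $62 and Q* = 93.
With the tax collected from buyers, demand (in seller-price terms) shifts: Qd = 403 − 5(P + 18).
New equilibrium: buyers pay $70, sellers receive $52, Q = 53. (Wedge: Pb − Ps = 18.)
ΔPS is the trapezoid between Q = 53 and Q = 93 of height $10: ½ · (93 + 53) · 10 = $730.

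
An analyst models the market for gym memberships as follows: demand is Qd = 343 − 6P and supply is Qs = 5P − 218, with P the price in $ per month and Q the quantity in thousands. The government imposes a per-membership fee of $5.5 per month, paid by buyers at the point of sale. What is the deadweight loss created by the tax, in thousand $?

Deadweight loss = $41.25 thousand.

Before the tax: set 343 − 6P = 5P − 218 → P* = $51, Q* = 37.
With the tax collected from buyers, demand (in seller-price terms) shifts: Qd = 343 − 6(P + 5.5).
New equilibrium: buyers pay $53.5, producers receive $48, Q = 22. (Wedge: Pb − Ps = 5.5.)
Quantity falls by |ΔQ| = |37 − 22| = 15.
DWL = ½ · t · |ΔQ| = ½ · 5.5 · 15 = $41.25.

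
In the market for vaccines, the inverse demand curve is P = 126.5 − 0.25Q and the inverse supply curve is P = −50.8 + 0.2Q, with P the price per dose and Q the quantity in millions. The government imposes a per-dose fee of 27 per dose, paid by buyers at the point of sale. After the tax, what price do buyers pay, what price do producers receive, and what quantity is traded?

Buyers pay 43; producers receive 16; quantity = 334.

Inverting to Q(P) form: Qd = 506 − 4P; Qs = 5P + 254.
Without the tax, 506 − 4P = 5P + 254 gives 9P = 252, so P* = 28 and Q* = 394.
With the tax collected from buyers, demand (in seller-price terms) shifts: Qd = 506 − 4(P + 27).
Solving gives Q = 334 with buyers paying 43 and producers receiving 16 (the 27 wedge).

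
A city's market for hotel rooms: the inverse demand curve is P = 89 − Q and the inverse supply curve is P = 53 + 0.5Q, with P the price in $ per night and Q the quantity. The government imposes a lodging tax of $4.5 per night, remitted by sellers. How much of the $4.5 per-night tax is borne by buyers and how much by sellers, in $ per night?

Buyers bear $3 per night; sellers bear $1.5 per night.

Inverting to Q(P) form: Qd = 89 − P; Qs = 2P − 106.
Without the tax, 89 − P = 2P − 106 gives 3P = 195, so P* = $65 and Q* = 24.
With the tax collected from sellers, supply shifts: Qs = 2(P − 4.5) − 106.
New equilibrium: buyers pay $68, sellers receive $63.5, Q = 21. (Wedge: Pb − Ps = 4.5.)
Burden on buyers: $3; on sellers: $1.5. (They sum to $4.5.)
The less price-elastic side of the market bears the larger share of a per-unit tax.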